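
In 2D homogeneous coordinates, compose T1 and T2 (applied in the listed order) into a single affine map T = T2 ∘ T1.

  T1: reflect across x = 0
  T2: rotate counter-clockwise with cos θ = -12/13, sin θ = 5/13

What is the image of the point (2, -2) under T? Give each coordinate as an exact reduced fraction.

T1 reflect across x = 0: (2, -2) → (-2, -2)
T2 rotate counter-clockwise with cos θ = -12/13, sin θ = 5/13: (-2, -2) → (34/13, 14/13)

T(p) = (34/13, 14/13)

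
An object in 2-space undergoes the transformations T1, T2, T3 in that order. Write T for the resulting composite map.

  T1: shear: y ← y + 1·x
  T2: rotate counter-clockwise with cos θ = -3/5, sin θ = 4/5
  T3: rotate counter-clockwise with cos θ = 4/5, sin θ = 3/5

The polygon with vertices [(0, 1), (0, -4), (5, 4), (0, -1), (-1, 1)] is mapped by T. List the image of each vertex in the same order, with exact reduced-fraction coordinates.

image vertices: (-7/25, -24/25), (28/25, 96/25), (-183/25, -181/25), (7/25, 24/25), (24/25, -7/25)

T1 shear: y ← y + 1·x: (0, 1) → (0, 1); (0, -4) → (0, -4); (5, 4) → (5, 9); (0, -1) → (0, -1); (-1, 1) → (-1, 0)
T2 rotate counter-clockwise with cos θ = -3/5, sin θ = 4/5: (0, 1) → (-4/5, -3/5); (0, -4) → (16/5, 12/5); (5, 9) → (-51/5, -7/5); (0, -1) → (4/5, 3/5); (-1, 0) → (3/5, -4/5)
T3 rotate counter-clockwise with cos θ = 4/5, sin θ = 3/5: (-4/5, -3/5) → (-7/25, -24/25); (16/5, 12/5) → (28/25, 96/25); (-51/5, -7/5) → (-183/25, -181/25); (4/5, 3/5) → (7/25, 24/25); (3/5, -4/5) → (24/25, -7/25)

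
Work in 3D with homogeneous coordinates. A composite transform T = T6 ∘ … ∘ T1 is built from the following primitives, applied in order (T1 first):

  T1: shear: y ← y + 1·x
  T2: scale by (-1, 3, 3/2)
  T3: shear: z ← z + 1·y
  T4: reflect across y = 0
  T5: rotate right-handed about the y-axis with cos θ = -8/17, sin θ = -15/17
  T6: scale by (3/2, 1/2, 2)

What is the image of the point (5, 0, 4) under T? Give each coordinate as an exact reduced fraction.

T(p) = (-825/34, -15/2, -486/17)

T1 shear: y ← y + 1·x: (5, 0, 4) → (5, 5, 4)
T2 scale by (-1, 3, 3/2): (5, 5, 4) → (-5, 15, 6)
T3 shear: z ← z + 1·y: (-5, 15, 6) → (-5, 15, 21)
T4 reflect across y = 0: (-5, 15, 21) → (-5, -15, 21)
T5 rotate right-handed about the y-axis with cos θ = -8/17, sin θ = -15/17: (-5, -15, 21) → (-275/17, -15, -243/17)
T6 scale by (3/2, 1/2, 2): (-275/17, -15, -243/17) → (-825/34, -15/2, -486/17)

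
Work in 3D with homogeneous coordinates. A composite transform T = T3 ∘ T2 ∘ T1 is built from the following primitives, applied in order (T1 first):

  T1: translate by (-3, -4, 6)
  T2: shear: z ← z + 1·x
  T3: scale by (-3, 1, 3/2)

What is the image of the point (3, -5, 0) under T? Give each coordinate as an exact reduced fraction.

T(p) = (0, -9, 9)

T1 translate by (-3, -4, 6): (3, -5, 0) → (0, -9, 6)
T2 shear: z ← z + 1·x: (0, -9, 6) → (0, -9, 6)
T3 scale by (-3, 1, 3/2): (0, -9, 6) → (0, -9, 9)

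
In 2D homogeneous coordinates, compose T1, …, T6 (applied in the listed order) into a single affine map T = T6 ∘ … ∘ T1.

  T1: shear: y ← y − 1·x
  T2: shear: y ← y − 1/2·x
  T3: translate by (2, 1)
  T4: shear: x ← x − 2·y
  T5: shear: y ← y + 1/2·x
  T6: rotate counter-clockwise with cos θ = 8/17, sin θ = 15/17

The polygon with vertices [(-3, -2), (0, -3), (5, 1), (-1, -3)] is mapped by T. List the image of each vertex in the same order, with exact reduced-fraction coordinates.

T1 shear: y ← y − 1·x: (-3, -2) → (-3, 1); (0, -3) → (0, -3); (5, 1) → (5, -4); (-1, -3) → (-1, -2)
T2 shear: y ← y − 1/2·x: (-3, 1) → (-3, 5/2); (0, -3) → (0, -3); (5, -4) → (5, -13/2); (-1, -2) → (-1, -3/2)
T3 translate by (2, 1): (-3, 5/2) → (-1, 7/2); (0, -3) → (2, -2); (5, -13/2) → (7, -11/2); (-1, -3/2) → (1, -1/2)
T4 shear: x ← x − 2·y: (-1, 7/2) → (-8, 7/2); (2, -2) → (6, -2); (7, -11/2) → (18, -11/2); (1, -1/2) → (2, -1/2)
T5 shear: y ← y + 1/2·x: (-8, 7/2) → (-8, -1/2); (6, -2) → (6, 1); (18, -11/2) → (18, 7/2); (2, -1/2) → (2, 1/2)
T6 rotate counter-clockwise with cos θ = 8/17, sin θ = 15/17: (-8, -1/2) → (-113/34, -124/17); (6, 1) → (33/17, 98/17); (18, 7/2) → (183/34, 298/17); (2, 1/2) → (1/2, 2)

image vertices: (-113/34, -124/17), (33/17, 98/17), (183/34, 298/17), (1/2, 2)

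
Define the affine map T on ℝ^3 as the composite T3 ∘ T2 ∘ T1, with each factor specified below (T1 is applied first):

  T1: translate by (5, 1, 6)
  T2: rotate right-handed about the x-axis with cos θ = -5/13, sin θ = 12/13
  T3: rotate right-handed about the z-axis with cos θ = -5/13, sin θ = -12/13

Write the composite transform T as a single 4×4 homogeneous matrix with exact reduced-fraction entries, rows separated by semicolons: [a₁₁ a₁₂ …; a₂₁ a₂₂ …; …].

T = [-5/13 -60/169 -144/169 -1249/169; -12/13 25/169 60/169 -395/169; 0 12/13 -5/13 -18/13; 0 0 0 1]

T1 = [1 0 0 5; 0 1 0 1; 0 0 1 6; 0 0 0 1]
T2·T1 = [1 0 0 5; 0 -5/13 -12/13 -77/13; 0 12/13 -5/13 -18/13; 0 0 0 1]
T3·…·T1 = [-5/13 -60/169 -144/169 -1249/169; -12/13 25/169 60/169 -395/169; 0 12/13 -5/13 -18/13; 0 0 0 1]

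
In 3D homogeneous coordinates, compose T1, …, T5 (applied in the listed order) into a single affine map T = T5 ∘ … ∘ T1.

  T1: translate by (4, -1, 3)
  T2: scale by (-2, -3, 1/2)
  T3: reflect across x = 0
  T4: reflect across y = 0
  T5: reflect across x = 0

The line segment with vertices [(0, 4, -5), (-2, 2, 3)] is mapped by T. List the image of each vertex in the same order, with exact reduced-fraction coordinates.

T1 translate by (4, -1, 3): (0, 4, -5) → (4, 3, -2); (-2, 2, 3) → (2, 1, 6)
T2 scale by (-2, -3, 1/2): (4, 3, -2) → (-8, -9, -1); (2, 1, 6) → (-4, -3, 3)
T3 reflect across x = 0: (-8, -9, -1) → (8, -9, -1); (-4, -3, 3) → (4, -3, 3)
T4 reflect across y = 0: (8, -9, -1) → (8, 9, -1); (4, -3, 3) → (4, 3, 3)
T5 reflect across x = 0: (8, 9, -1) → (-8, 9, -1); (4, 3, 3) → (-4, 3, 3)

image vertices: (-8, 9, -1), (-4, 3, 3)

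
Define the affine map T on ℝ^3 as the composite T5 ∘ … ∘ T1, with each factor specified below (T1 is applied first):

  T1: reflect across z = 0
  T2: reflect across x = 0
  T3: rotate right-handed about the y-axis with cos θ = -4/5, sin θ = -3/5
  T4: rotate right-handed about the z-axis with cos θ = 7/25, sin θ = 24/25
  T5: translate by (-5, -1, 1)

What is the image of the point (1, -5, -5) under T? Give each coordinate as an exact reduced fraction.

T(p) = (-102/125, -564/125, -18/5)

T1 reflect across z = 0: (1, -5, -5) → (1, -5, 5)
T2 reflect across x = 0: (1, -5, 5) → (-1, -5, 5)
T3 rotate right-handed about the y-axis with cos θ = -4/5, sin θ = -3/5: (-1, -5, 5) → (-11/5, -5, -23/5)
T4 rotate right-handed about the z-axis with cos θ = 7/25, sin θ = 24/25: (-11/5, -5, -23/5) → (523/125, -439/125, -23/5)
T5 translate by (-5, -1, 1): (523/125, -439/125, -23/5) → (-102/125, -564/125, -18/5)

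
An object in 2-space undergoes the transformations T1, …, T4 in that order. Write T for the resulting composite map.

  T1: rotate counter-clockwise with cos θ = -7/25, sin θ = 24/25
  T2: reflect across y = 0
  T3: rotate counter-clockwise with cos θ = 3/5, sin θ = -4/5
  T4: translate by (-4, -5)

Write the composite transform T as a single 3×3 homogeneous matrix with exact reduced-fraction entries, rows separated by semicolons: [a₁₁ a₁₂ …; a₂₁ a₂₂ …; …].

T = [-117/125 -44/125 -4; -44/125 117/125 -5; 0 0 1]

T1 = [-7/25 -24/25 0; 24/25 -7/25 0; 0 0 1]
T2·T1 = [-7/25 -24/25 0; -24/25 7/25 0; 0 0 1]
T3·…·T1 = [-117/125 -44/125 0; -44/125 117/125 0; 0 0 1]
T4·…·T1 = [-117/125 -44/125 -4; -44/125 117/125 -5; 0 0 1]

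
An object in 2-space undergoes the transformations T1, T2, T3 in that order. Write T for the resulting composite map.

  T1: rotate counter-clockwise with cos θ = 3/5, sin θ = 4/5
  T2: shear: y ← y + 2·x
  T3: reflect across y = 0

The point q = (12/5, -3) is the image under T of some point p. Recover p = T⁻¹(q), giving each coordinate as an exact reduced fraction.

p = (0, -3)

T1 = [3/5 -4/5 0; 4/5 3/5 0; 0 0 1]
T2·T1 = [3/5 -4/5 0; 2 -1 0; 0 0 1]
T3·…·T1 = [3/5 -4/5 0; -2 1 0; 0 0 1]
det M = -1; M⁻¹ = [-1 -4/5 0; -2 -3/5 0; 0 0 1]
M⁻¹ · (12/5, -3)ᵀ = (0, -3)ᵀ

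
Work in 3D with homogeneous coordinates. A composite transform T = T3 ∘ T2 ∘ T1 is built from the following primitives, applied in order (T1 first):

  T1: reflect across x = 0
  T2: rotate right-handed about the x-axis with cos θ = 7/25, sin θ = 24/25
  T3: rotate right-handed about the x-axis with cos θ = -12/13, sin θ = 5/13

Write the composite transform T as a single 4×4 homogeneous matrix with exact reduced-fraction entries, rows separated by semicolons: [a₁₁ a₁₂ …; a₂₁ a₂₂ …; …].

T = [-1 0 0 0; 0 -204/325 253/325 0; 0 -253/325 -204/325 0; 0 0 0 1]

T1 = [-1 0 0 0; 0 1 0 0; 0 0 1 0; 0 0 0 1]
T2·T1 = [-1 0 0 0; 0 7/25 -24/25 0; 0 24/25 7/25 0; 0 0 0 1]
T3·…·T1 = [-1 0 0 0; 0 -204/325 253/325 0; 0 -253/325 -204/325 0; 0 0 0 1]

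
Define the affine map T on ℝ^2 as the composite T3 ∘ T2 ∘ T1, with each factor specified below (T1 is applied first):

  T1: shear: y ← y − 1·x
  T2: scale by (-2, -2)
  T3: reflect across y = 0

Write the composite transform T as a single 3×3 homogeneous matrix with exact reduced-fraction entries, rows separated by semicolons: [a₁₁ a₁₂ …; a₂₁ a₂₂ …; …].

T = [-2 0 0; -2 2 0; 0 0 1]

T1 = [1 0 0; -1 1 0; 0 0 1]
T2·T1 = [-2 0 0; 2 -2 0; 0 0 1]
T3·…·T1 = [-2 0 0; -2 2 0; 0 0 1]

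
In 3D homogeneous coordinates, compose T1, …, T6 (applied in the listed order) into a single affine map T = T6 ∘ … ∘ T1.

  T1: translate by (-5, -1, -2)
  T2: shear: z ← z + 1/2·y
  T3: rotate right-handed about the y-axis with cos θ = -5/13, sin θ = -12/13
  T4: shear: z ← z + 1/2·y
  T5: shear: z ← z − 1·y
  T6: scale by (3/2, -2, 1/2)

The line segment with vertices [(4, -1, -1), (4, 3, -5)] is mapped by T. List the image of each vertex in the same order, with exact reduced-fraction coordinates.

T1 translate by (-5, -1, -2): (4, -1, -1) → (-1, -2, -3); (4, 3, -5) → (-1, 2, -7)
T2 shear: z ← z + 1/2·y: (-1, -2, -3) → (-1, -2, -4); (-1, 2, -7) → (-1, 2, -6)
T3 rotate right-handed about the y-axis with cos θ = -5/13, sin θ = -12/13: (-1, -2, -4) → (53/13, -2, 8/13); (-1, 2, -6) → (77/13, 2, 18/13)
T4 shear: z ← z + 1/2·y: (53/13, -2, 8/13) → (53/13, -2, -5/13); (77/13, 2, 18/13) → (77/13, 2, 31/13)
T5 shear: z ← z − 1·y: (53/13, -2, -5/13) → (53/13, -2, 21/13); (77/13, 2, 31/13) → (77/13, 2, 5/13)
T6 scale by (3/2, -2, 1/2): (53/13, -2, 21/13) → (159/26, 4, 21/26); (77/13, 2, 5/13) → (231/26, -4, 5/26)

image vertices: (159/26, 4, 21/26), (231/26, -4, 5/26)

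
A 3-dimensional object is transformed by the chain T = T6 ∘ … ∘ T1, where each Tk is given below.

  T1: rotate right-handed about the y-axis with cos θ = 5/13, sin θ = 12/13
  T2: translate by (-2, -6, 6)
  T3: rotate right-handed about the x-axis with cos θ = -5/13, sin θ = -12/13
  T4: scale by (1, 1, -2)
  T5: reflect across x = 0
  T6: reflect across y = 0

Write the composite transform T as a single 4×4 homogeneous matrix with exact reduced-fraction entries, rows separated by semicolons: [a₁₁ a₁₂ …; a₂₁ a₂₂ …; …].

T = [-5/13 0 -12/13 2; 144/169 5/13 -60/169 -102/13; -120/169 24/13 50/169 -84/13; 0 0 0 1]

T1 = [5/13 0 12/13 0; 0 1 0 0; -12/13 0 5/13 0; 0 0 0 1]
T2·T1 = [5/13 0 12/13 -2; 0 1 0 -6; -12/13 0 5/13 6; 0 0 0 1]
T3·…·T1 = [5/13 0 12/13 -2; -144/169 -5/13 60/169 102/13; 60/169 -12/13 -25/169 42/13; 0 0 0 1]
T4·…·T1 = [5/13 0 12/13 -2; -144/169 -5/13 60/169 102/13; -120/169 24/13 50/169 -84/13; 0 0 0 1]
T5·…·T1 = [-5/13 0 -12/13 2; -144/169 -5/13 60/169 102/13; -120/169 24/13 50/169 -84/13; 0 0 0 1]
T6·…·T1 = [-5/13 0 -12/13 2; 144/169 5/13 -60/169 -102/13; -120/169 24/13 50/169 -84/13; 0 0 0 1]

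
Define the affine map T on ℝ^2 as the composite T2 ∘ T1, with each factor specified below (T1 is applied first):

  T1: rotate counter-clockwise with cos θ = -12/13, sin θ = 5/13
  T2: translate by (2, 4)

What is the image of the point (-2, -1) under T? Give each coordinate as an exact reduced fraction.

T(p) = (55/13, 54/13)

T1 rotate counter-clockwise with cos θ = -12/13, sin θ = 5/13: (-2, -1) → (29/13, 2/13)
T2 translate by (2, 4): (29/13, 2/13) → (55/13, 54/13)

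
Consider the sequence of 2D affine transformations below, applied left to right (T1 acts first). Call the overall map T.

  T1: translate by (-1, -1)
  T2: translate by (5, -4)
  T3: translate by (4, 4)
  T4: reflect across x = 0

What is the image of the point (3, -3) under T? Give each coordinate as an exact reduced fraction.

T1 translate by (-1, -1): (3, -3) → (2, -4)
T2 translate by (5, -4): (2, -4) → (7, -8)
T3 translate by (4, 4): (7, -8) → (11, -4)
T4 reflect across x = 0: (11, -4) → (-11, -4)

T(p) = (-11, -4)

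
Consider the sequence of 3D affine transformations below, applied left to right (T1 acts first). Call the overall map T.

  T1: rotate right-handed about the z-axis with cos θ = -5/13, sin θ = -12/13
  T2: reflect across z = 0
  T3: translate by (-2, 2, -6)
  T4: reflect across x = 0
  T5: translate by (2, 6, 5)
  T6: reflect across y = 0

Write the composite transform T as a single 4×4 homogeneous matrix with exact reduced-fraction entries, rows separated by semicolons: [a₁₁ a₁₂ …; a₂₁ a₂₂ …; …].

T = [5/13 -12/13 0 4; 12/13 5/13 0 -8; 0 0 -1 -1; 0 0 0 1]

T1 = [-5/13 12/13 0 0; -12/13 -5/13 0 0; 0 0 1 0; 0 0 0 1]
T2·T1 = [-5/13 12/13 0 0; -12/13 -5/13 0 0; 0 0 -1 0; 0 0 0 1]
T3·…·T1 = [-5/13 12/13 0 -2; -12/13 -5/13 0 2; 0 0 -1 -6; 0 0 0 1]
T4·…·T1 = [5/13 -12/13 0 2; -12/13 -5/13 0 2; 0 0 -1 -6; 0 0 0 1]
T5·…·T1 = [5/13 -12/13 0 4; -12/13 -5/13 0 8; 0 0 -1 -1; 0 0 0 1]
T6·…·T1 = [5/13 -12/13 0 4; 12/13 5/13 0 -8; 0 0 -1 -1; 0 0 0 1]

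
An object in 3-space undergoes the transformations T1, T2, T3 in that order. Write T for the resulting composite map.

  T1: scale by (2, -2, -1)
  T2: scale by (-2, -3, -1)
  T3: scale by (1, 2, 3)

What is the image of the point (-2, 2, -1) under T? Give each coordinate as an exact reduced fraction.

T1 scale by (2, -2, -1): (-2, 2, -1) → (-4, -4, 1)
T2 scale by (-2, -3, -1): (-4, -4, 1) → (8, 12, -1)
T3 scale by (1, 2, 3): (8, 12, -1) → (8, 24, -3)

T(p) = (8, 24, -3)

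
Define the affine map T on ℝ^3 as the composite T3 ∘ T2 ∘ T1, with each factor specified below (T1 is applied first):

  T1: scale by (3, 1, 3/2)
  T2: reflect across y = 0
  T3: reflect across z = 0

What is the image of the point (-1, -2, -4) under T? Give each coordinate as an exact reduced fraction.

T(p) = (-3, 2, 6)

T1 scale by (3, 1, 3/2): (-1, -2, -4) → (-3, -2, -6)
T2 reflect across y = 0: (-3, -2, -6) → (-3, 2, -6)
T3 reflect across z = 0: (-3, 2, -6) → (-3, 2, 6)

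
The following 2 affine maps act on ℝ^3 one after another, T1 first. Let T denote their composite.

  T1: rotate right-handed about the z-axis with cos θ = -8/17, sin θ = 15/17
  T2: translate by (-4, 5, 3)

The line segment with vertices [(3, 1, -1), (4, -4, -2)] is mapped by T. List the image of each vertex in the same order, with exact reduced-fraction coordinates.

T1 rotate right-handed about the z-axis with cos θ = -8/17, sin θ = 15/17: (3, 1, -1) → (-39/17, 37/17, -1); (4, -4, -2) → (28/17, 92/17, -2)
T2 translate by (-4, 5, 3): (-39/17, 37/17, -1) → (-107/17, 122/17, 2); (28/17, 92/17, -2) → (-40/17, 177/17, 1)

image vertices: (-107/17, 122/17, 2), (-40/17, 177/17, 1)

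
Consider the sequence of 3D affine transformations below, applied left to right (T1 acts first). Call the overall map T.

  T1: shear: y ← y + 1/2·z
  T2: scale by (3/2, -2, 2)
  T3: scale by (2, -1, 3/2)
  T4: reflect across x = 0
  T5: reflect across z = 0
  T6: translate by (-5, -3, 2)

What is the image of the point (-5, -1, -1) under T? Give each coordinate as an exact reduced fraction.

T1 shear: y ← y + 1/2·z: (-5, -1, -1) → (-5, -3/2, -1)
T2 scale by (3/2, -2, 2): (-5, -3/2, -1) → (-15/2, 3, -2)
T3 scale by (2, -1, 3/2): (-15/2, 3, -2) → (-15, -3, -3)
T4 reflect across x = 0: (-15, -3, -3) → (15, -3, -3)
T5 reflect across z = 0: (15, -3, -3) → (15, -3, 3)
T6 translate by (-5, -3, 2): (15, -3, 3) → (10, -6, 5)

T(p) = (10, -6, 5)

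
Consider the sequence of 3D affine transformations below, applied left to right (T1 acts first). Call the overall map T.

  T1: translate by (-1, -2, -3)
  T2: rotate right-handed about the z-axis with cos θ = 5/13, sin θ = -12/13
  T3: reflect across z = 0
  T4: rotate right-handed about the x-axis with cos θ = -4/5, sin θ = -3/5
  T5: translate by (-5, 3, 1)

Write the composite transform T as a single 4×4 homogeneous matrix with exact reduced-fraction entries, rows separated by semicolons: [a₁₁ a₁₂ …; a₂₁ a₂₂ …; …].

T = [5/13 12/13 0 -94/13; 48/65 -4/13 -3/5 304/65; 36/65 -3/13 4/5 -97/65; 0 0 0 1]

T1 = [1 0 0 -1; 0 1 0 -2; 0 0 1 -3; 0 0 0 1]
T2·T1 = [5/13 12/13 0 -29/13; -12/13 5/13 0 2/13; 0 0 1 -3; 0 0 0 1]
T3·…·T1 = [5/13 12/13 0 -29/13; -12/13 5/13 0 2/13; 0 0 -1 3; 0 0 0 1]
T4·…·T1 = [5/13 12/13 0 -29/13; 48/65 -4/13 -3/5 109/65; 36/65 -3/13 4/5 -162/65; 0 0 0 1]
T5·…·T1 = [5/13 12/13 0 -94/13; 48/65 -4/13 -3/5 304/65; 36/65 -3/13 4/5 -97/65; 0 0 0 1]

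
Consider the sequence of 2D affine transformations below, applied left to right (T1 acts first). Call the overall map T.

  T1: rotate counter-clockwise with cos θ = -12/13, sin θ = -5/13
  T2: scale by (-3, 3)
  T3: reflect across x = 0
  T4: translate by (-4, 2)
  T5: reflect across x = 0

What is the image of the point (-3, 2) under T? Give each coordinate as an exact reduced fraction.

T(p) = (-86/13, -1/13)

T1 rotate counter-clockwise with cos θ = -12/13, sin θ = -5/13: (-3, 2) → (46/13, -9/13)
T2 scale by (-3, 3): (46/13, -9/13) → (-138/13, -27/13)
T3 reflect across x = 0: (-138/13, -27/13) → (138/13, -27/13)
T4 translate by (-4, 2): (138/13, -27/13) → (86/13, -1/13)
T5 reflect across x = 0: (86/13, -1/13) → (-86/13, -1/13)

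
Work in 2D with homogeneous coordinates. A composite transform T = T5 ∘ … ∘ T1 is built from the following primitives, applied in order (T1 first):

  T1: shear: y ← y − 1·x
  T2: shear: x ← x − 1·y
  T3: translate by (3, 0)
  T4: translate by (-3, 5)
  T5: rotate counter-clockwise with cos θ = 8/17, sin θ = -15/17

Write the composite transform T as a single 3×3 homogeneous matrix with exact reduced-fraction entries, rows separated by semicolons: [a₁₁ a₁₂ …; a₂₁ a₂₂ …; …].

T = [1/17 7/17 75/17; -38/17 23/17 40/17; 0 0 1]

T1 = [1 0 0; -1 1 0; 0 0 1]
T2·T1 = [2 -1 0; -1 1 0; 0 0 1]
T3·…·T1 = [2 -1 3; -1 1 0; 0 0 1]
T4·…·T1 = [2 -1 0; -1 1 5; 0 0 1]
T5·…·T1 = [1/17 7/17 75/17; -38/17 23/17 40/17; 0 0 1]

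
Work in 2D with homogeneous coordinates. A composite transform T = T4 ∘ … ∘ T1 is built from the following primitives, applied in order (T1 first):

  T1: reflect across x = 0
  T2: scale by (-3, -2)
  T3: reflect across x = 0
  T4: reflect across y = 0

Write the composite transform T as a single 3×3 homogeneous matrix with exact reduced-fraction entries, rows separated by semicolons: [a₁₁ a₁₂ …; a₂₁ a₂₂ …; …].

T = [-3 0 0; 0 2 0; 0 0 1]

T1 = [-1 0 0; 0 1 0; 0 0 1]
T2·T1 = [3 0 0; 0 -2 0; 0 0 1]
T3·…·T1 = [-3 0 0; 0 -2 0; 0 0 1]
T4·…·T1 = [-3 0 0; 0 2 0; 0 0 1]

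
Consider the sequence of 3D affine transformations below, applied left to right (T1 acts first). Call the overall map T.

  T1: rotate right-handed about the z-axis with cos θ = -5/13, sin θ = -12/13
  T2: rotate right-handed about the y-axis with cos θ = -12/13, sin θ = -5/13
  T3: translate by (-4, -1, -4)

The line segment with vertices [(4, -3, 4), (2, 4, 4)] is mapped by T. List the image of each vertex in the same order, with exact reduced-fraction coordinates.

T1 rotate right-handed about the z-axis with cos θ = -5/13, sin θ = -12/13: (4, -3, 4) → (-56/13, -33/13, 4); (2, 4, 4) → (38/13, -44/13, 4)
T2 rotate right-handed about the y-axis with cos θ = -12/13, sin θ = -5/13: (-56/13, -33/13, 4) → (412/169, -33/13, -904/169); (38/13, -44/13, 4) → (-716/169, -44/13, -434/169)
T3 translate by (-4, -1, -4): (412/169, -33/13, -904/169) → (-264/169, -46/13, -1580/169); (-716/169, -44/13, -434/169) → (-1392/169, -57/13, -1110/169)

image vertices: (-264/169, -46/13, -1580/169), (-1392/169, -57/13, -1110/169)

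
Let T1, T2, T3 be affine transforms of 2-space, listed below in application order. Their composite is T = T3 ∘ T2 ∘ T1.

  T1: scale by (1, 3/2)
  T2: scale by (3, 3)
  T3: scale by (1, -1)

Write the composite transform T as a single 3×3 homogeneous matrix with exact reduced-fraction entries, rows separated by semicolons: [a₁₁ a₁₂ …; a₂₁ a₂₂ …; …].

T = [3 0 0; 0 -9/2 0; 0 0 1]

T1 = [1 0 0; 0 3/2 0; 0 0 1]
T2·T1 = [3 0 0; 0 9/2 0; 0 0 1]
T3·…·T1 = [3 0 0; 0 -9/2 0; 0 0 1]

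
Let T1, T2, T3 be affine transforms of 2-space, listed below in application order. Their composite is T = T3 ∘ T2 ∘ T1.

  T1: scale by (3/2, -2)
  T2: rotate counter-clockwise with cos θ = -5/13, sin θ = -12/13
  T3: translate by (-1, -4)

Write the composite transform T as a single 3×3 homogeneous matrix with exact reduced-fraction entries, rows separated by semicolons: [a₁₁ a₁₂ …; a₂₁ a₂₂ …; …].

T = [-15/26 -24/13 -1; -18/13 10/13 -4; 0 0 1]

T1 = [3/2 0 0; 0 -2 0; 0 0 1]
T2·T1 = [-15/26 -24/13 0; -18/13 10/13 0; 0 0 1]
T3·…·T1 = [-15/26 -24/13 -1; -18/13 10/13 -4; 0 0 1]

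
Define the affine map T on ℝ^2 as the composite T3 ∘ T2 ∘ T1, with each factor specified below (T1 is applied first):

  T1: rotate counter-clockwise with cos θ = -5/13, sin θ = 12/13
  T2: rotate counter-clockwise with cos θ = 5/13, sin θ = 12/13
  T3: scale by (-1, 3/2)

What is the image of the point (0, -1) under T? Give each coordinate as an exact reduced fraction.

T(p) = (0, 3/2)

T1 rotate counter-clockwise with cos θ = -5/13, sin θ = 12/13: (0, -1) → (12/13, 5/13)
T2 rotate counter-clockwise with cos θ = 5/13, sin θ = 12/13: (12/13, 5/13) → (0, 1)
T3 scale by (-1, 3/2): (0, 1) → (0, 3/2)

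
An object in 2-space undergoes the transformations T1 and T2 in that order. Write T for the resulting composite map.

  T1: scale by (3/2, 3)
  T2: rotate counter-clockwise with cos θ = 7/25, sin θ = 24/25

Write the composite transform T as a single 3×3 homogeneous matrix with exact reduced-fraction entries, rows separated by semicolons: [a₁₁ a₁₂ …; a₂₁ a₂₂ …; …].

T = [21/50 -72/25 0; 36/25 21/25 0; 0 0 1]

T1 = [3/2 0 0; 0 3 0; 0 0 1]
T2·T1 = [21/50 -72/25 0; 36/25 21/25 0; 0 0 1]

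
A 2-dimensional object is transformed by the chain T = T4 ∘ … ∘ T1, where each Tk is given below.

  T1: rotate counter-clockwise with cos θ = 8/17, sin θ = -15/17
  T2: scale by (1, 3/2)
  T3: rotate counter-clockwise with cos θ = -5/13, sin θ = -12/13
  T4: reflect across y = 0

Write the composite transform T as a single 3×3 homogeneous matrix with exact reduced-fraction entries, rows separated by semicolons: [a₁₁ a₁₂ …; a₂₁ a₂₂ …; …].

T1 = [8/17 15/17 0; -15/17 8/17 0; 0 0 1]
T2·T1 = [8/17 15/17 0; -45/34 12/17 0; 0 0 1]
T3·…·T1 = [-310/221 69/221 0; 33/442 -240/221 0; 0 0 1]
T4·…·T1 = [-310/221 69/221 0; -33/442 240/221 0; 0 0 1]

T = [-310/221 69/221 0; -33/442 240/221 0; 0 0 1]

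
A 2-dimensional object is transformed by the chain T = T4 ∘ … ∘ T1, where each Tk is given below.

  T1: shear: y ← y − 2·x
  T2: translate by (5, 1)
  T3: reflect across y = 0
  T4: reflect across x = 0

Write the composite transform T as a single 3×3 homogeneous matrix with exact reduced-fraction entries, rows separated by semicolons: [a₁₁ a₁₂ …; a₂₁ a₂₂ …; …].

T = [-1 0 -5; 2 -1 -1; 0 0 1]

T1 = [1 0 0; -2 1 0; 0 0 1]
T2·T1 = [1 0 5; -2 1 1; 0 0 1]
T3·…·T1 = [1 0 5; 2 -1 -1; 0 0 1]
T4·…·T1 = [-1 0 -5; 2 -1 -1; 0 0 1]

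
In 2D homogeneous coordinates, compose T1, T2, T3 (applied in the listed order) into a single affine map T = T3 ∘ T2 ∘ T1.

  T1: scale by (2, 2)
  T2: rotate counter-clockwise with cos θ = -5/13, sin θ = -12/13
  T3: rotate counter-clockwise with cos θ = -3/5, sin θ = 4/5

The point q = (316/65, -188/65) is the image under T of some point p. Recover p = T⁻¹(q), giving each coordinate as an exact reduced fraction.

p = (2, -2)

T1 = [2 0 0; 0 2 0; 0 0 1]
T2·T1 = [-10/13 24/13 0; -24/13 -10/13 0; 0 0 1]
T3·…·T1 = [126/65 -32/65 0; 32/65 126/65 0; 0 0 1]
det M = 4; M⁻¹ = [63/130 8/65 0; -8/65 63/130 0; 0 0 1]
M⁻¹ · (316/65, -188/65)ᵀ = (2, -2)ᵀ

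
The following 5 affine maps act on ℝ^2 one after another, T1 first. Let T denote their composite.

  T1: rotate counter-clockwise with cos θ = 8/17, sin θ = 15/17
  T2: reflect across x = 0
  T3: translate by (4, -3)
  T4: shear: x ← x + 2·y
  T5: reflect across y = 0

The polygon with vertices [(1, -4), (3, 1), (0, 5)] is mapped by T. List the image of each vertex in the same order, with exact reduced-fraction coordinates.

T1 rotate counter-clockwise with cos θ = 8/17, sin θ = 15/17: (1, -4) → (4, -1); (3, 1) → (9/17, 53/17); (0, 5) → (-75/17, 40/17)
T2 reflect across x = 0: (4, -1) → (-4, -1); (9/17, 53/17) → (-9/17, 53/17); (-75/17, 40/17) → (75/17, 40/17)
T3 translate by (4, -3): (-4, -1) → (0, -4); (-9/17, 53/17) → (59/17, 2/17); (75/17, 40/17) → (143/17, -11/17)
T4 shear: x ← x + 2·y: (0, -4) → (-8, -4); (59/17, 2/17) → (63/17, 2/17); (143/17, -11/17) → (121/17, -11/17)
T5 reflect across y = 0: (-8, -4) → (-8, 4); (63/17, 2/17) → (63/17, -2/17); (121/17, -11/17) → (121/17, 11/17)

image vertices: (-8, 4), (63/17, -2/17), (121/17, 11/17)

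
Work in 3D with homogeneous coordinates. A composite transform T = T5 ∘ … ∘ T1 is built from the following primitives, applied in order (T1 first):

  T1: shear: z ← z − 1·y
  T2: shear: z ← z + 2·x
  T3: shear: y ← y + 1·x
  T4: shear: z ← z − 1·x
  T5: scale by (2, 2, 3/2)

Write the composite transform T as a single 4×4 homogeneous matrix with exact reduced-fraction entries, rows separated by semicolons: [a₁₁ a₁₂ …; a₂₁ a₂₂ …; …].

T = [2 0 0 0; 2 2 0 0; 3/2 -3/2 3/2 0; 0 0 0 1]

T1 = [1 0 0 0; 0 1 0 0; 0 -1 1 0; 0 0 0 1]
T2·T1 = [1 0 0 0; 0 1 0 0; 2 -1 1 0; 0 0 0 1]
T3·…·T1 = [1 0 0 0; 1 1 0 0; 2 -1 1 0; 0 0 0 1]
T4·…·T1 = [1 0 0 0; 1 1 0 0; 1 -1 1 0; 0 0 0 1]
T5·…·T1 = [2 0 0 0; 2 2 0 0; 3/2 -3/2 3/2 0; 0 0 0 1]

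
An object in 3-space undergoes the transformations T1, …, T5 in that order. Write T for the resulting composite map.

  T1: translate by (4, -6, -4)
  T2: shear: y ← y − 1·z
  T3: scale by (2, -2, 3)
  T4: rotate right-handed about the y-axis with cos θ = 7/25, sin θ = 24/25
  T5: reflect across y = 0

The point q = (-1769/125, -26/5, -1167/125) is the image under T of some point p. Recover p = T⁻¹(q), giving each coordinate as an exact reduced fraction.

T1 = [1 0 0 4; 0 1 0 -6; 0 0 1 -4; 0 0 0 1]
T2·T1 = [1 0 0 4; 0 1 -1 -2; 0 0 1 -4; 0 0 0 1]
T3·…·T1 = [2 0 0 8; 0 -2 2 4; 0 0 3 -12; 0 0 0 1]
T4·…·T1 = [14/25 0 72/25 -232/25; 0 -2 2 4; -48/25 0 21/25 -276/25; 0 0 0 1]
T5·…·T1 = [14/25 0 72/25 -232/25; 0 2 -2 -4; -48/25 0 21/25 -276/25; 0 0 0 1]
det M = 12; M⁻¹ = [7/50 0 -12/25 -4; 8/25 1/2 7/75 6; 8/25 0 7/75 4; 0 0 0 1]
M⁻¹ · (-1769/125, -26/5, -1167/125)ᵀ = (-3/2, -2, -7/5)ᵀ

p = (-3/2, -2, -7/5)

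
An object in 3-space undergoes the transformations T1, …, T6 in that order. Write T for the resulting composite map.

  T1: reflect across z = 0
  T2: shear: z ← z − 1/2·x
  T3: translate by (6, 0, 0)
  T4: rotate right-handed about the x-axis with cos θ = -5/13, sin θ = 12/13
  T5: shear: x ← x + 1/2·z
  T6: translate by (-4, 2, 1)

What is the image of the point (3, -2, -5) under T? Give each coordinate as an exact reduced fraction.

T(p) = (177/52, -6/13, -57/26)

T1 reflect across z = 0: (3, -2, -5) → (3, -2, 5)
T2 shear: z ← z − 1/2·x: (3, -2, 5) → (3, -2, 7/2)
T3 translate by (6, 0, 0): (3, -2, 7/2) → (9, -2, 7/2)
T4 rotate right-handed about the x-axis with cos θ = -5/13, sin θ = 12/13: (9, -2, 7/2) → (9, -32/13, -83/26)
T5 shear: x ← x + 1/2·z: (9, -32/13, -83/26) → (385/52, -32/13, -83/26)
T6 translate by (-4, 2, 1): (385/52, -32/13, -83/26) → (177/52, -6/13, -57/26)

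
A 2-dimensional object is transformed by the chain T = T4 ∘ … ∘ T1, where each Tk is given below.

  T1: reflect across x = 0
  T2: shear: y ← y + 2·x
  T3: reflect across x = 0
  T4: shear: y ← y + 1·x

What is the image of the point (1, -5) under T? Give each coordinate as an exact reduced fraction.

T1 reflect across x = 0: (1, -5) → (-1, -5)
T2 shear: y ← y + 2·x: (-1, -5) → (-1, -7)
T3 reflect across x = 0: (-1, -7) → (1, -7)
T4 shear: y ← y + 1·x: (1, -7) → (1, -6)

T(p) = (1, -6)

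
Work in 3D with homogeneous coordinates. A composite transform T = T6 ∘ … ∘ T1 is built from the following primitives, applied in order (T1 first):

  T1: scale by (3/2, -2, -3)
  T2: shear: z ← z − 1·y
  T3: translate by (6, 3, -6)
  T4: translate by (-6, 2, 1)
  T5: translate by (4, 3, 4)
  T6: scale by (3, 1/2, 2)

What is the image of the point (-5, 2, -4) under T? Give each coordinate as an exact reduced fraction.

T(p) = (-21/2, 2, 30)

T1 scale by (3/2, -2, -3): (-5, 2, -4) → (-15/2, -4, 12)
T2 shear: z ← z − 1·y: (-15/2, -4, 12) → (-15/2, -4, 16)
T3 translate by (6, 3, -6): (-15/2, -4, 16) → (-3/2, -1, 10)
T4 translate by (-6, 2, 1): (-3/2, -1, 10) → (-15/2, 1, 11)
T5 translate by (4, 3, 4): (-15/2, 1, 11) → (-7/2, 4, 15)
T6 scale by (3, 1/2, 2): (-7/2, 4, 15) → (-21/2, 2, 30)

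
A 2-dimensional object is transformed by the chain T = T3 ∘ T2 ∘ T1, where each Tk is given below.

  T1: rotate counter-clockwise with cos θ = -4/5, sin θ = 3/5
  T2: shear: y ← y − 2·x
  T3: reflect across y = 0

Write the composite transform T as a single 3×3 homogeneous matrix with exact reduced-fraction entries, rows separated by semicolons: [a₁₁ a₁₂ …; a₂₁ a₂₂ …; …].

T = [-4/5 -3/5 0; -11/5 -2/5 0; 0 0 1]

T1 = [-4/5 -3/5 0; 3/5 -4/5 0; 0 0 1]
T2·T1 = [-4/5 -3/5 0; 11/5 2/5 0; 0 0 1]
T3·…·T1 = [-4/5 -3/5 0; -11/5 -2/5 0; 0 0 1]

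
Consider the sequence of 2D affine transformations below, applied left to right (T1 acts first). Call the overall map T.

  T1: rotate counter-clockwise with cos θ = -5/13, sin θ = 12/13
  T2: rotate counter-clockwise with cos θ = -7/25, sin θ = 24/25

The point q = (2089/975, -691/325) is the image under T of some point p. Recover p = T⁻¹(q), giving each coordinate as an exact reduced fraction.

p = (-1/3, 3)

T1 = [-5/13 -12/13 0; 12/13 -5/13 0; 0 0 1]
T2·T1 = [-253/325 204/325 0; -204/325 -253/325 0; 0 0 1]
det M = 1; M⁻¹ = [-253/325 -204/325 0; 204/325 -253/325 0; 0 0 1]
M⁻¹ · (2089/975, -691/325)ᵀ = (-1/3, 3)ᵀ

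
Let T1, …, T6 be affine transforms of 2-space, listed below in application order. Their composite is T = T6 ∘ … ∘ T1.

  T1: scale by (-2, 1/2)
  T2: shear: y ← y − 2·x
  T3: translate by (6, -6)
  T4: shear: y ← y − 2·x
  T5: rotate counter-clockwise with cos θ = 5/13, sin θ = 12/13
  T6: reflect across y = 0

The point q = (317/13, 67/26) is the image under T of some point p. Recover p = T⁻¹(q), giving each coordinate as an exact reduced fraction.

p = (-1/2, -3)

T1 = [-2 0 0; 0 1/2 0; 0 0 1]
T2·T1 = [-2 0 0; 4 1/2 0; 0 0 1]
T3·…·T1 = [-2 0 6; 4 1/2 -6; 0 0 1]
T4·…·T1 = [-2 0 6; 8 1/2 -18; 0 0 1]
T5·…·T1 = [-106/13 -6/13 246/13; 16/13 5/26 -18/13; 0 0 1]
T6·…·T1 = [-106/13 -6/13 246/13; -16/13 -5/26 18/13; 0 0 1]
det M = 1; M⁻¹ = [-5/26 6/13 3; 16/13 -106/13 -12; 0 0 1]
M⁻¹ · (317/13, 67/26)ᵀ = (-1/2, -3)ᵀ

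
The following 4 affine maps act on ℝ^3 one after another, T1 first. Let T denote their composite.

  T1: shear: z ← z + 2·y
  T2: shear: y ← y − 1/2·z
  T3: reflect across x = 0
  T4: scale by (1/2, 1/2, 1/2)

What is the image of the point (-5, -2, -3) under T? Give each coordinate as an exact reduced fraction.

T1 shear: z ← z + 2·y: (-5, -2, -3) → (-5, -2, -7)
T2 shear: y ← y − 1/2·z: (-5, -2, -7) → (-5, 3/2, -7)
T3 reflect across x = 0: (-5, 3/2, -7) → (5, 3/2, -7)
T4 scale by (1/2, 1/2, 1/2): (5, 3/2, -7) → (5/2, 3/4, -7/2)

T(p) = (5/2, 3/4, -7/2)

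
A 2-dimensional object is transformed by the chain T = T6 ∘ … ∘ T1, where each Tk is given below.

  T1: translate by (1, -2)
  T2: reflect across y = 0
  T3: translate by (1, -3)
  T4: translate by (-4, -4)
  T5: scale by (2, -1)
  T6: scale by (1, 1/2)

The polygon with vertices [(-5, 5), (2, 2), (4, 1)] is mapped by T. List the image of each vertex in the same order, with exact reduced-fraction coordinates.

image vertices: (-14, 5), (0, 7/2), (4, 3)

T1 translate by (1, -2): (-5, 5) → (-4, 3); (2, 2) → (3, 0); (4, 1) → (5, -1)
T2 reflect across y = 0: (-4, 3) → (-4, -3); (3, 0) → (3, 0); (5, -1) → (5, 1)
T3 translate by (1, -3): (-4, -3) → (-3, -6); (3, 0) → (4, -3); (5, 1) → (6, -2)
T4 translate by (-4, -4): (-3, -6) → (-7, -10); (4, -3) → (0, -7); (6, -2) → (2, -6)
T5 scale by (2, -1): (-7, -10) → (-14, 10); (0, -7) → (0, 7); (2, -6) → (4, 6)
T6 scale by (1, 1/2): (-14, 10) → (-14, 5); (0, 7) → (0, 7/2); (4, 6) → (4, 3)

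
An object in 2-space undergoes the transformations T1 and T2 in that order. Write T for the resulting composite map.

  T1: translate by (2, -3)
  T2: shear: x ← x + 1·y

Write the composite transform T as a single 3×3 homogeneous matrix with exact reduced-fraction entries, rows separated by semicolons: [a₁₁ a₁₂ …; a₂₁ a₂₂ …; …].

T = [1 1 -1; 0 1 -3; 0 0 1]

T1 = [1 0 2; 0 1 -3; 0 0 1]
T2·T1 = [1 1 -1; 0 1 -3; 0 0 1]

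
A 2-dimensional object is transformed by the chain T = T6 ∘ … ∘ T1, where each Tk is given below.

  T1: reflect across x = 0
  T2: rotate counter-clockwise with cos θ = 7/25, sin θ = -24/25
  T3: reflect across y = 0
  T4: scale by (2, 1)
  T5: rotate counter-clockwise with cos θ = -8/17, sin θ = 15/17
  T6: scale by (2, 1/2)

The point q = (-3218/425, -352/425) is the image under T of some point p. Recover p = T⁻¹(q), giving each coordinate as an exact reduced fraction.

p = (-4, -1)

T1 = [-1 0 0; 0 1 0; 0 0 1]
T2·T1 = [-7/25 24/25 0; 24/25 7/25 0; 0 0 1]
T3·…·T1 = [-7/25 24/25 0; -24/25 -7/25 0; 0 0 1]
T4·…·T1 = [-14/25 48/25 0; -24/25 -7/25 0; 0 0 1]
T5·…·T1 = [472/425 -279/425 0; -18/425 776/425 0; 0 0 1]
T6·…·T1 = [944/425 -558/425 0; -9/425 388/425 0; 0 0 1]
det M = 2; M⁻¹ = [194/425 279/425 0; 9/850 472/425 0; 0 0 1]
M⁻¹ · (-3218/425, -352/425)ᵀ = (-4, -1)ᵀ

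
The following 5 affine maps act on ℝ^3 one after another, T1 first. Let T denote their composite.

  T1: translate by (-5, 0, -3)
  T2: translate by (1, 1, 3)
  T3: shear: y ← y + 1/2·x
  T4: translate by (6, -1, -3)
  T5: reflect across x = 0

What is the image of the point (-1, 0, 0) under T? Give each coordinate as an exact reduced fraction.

T1 translate by (-5, 0, -3): (-1, 0, 0) → (-6, 0, -3)
T2 translate by (1, 1, 3): (-6, 0, -3) → (-5, 1, 0)
T3 shear: y ← y + 1/2·x: (-5, 1, 0) → (-5, -3/2, 0)
T4 translate by (6, -1, -3): (-5, -3/2, 0) → (1, -5/2, -3)
T5 reflect across x = 0: (1, -5/2, -3) → (-1, -5/2, -3)

T(p) = (-1, -5/2, -3)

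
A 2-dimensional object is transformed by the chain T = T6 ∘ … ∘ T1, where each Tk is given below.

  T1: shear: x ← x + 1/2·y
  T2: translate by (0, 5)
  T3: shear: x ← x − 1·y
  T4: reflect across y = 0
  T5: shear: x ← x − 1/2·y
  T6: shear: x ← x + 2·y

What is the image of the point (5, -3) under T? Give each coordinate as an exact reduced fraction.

T(p) = (-3/2, -2)

T1 shear: x ← x + 1/2·y: (5, -3) → (7/2, -3)
T2 translate by (0, 5): (7/2, -3) → (7/2, 2)
T3 shear: x ← x − 1·y: (7/2, 2) → (3/2, 2)
T4 reflect across y = 0: (3/2, 2) → (3/2, -2)
T5 shear: x ← x − 1/2·y: (3/2, -2) → (5/2, -2)
T6 shear: x ← x + 2·y: (5/2, -2) → (-3/2, -2)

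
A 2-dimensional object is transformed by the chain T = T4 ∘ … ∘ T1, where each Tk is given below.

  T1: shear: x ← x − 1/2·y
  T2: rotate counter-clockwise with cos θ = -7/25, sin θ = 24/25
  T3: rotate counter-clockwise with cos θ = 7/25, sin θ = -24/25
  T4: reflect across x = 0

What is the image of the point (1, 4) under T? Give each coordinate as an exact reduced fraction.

T1 shear: x ← x − 1/2·y: (1, 4) → (-1, 4)
T2 rotate counter-clockwise with cos θ = -7/25, sin θ = 24/25: (-1, 4) → (-89/25, -52/25)
T3 rotate counter-clockwise with cos θ = 7/25, sin θ = -24/25: (-89/25, -52/25) → (-1871/625, 1772/625)
T4 reflect across x = 0: (-1871/625, 1772/625) → (1871/625, 1772/625)

T(p) = (1871/625, 1772/625)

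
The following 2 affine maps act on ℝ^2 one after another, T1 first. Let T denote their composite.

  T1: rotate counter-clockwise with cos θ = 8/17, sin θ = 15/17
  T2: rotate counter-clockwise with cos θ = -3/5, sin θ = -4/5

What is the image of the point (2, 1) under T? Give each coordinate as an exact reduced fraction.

T(p) = (149/85, -118/85)

T1 rotate counter-clockwise with cos θ = 8/17, sin θ = 15/17: (2, 1) → (1/17, 38/17)
T2 rotate counter-clockwise with cos θ = -3/5, sin θ = -4/5: (1/17, 38/17) → (149/85, -118/85)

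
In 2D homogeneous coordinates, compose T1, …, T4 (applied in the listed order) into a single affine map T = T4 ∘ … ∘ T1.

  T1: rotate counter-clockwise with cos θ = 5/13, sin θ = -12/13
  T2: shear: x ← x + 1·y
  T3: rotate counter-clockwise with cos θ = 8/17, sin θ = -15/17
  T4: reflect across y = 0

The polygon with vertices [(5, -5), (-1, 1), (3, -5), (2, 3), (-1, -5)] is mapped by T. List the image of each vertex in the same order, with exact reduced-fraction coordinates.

T1 rotate counter-clockwise with cos θ = 5/13, sin θ = -12/13: (5, -5) → (-35/13, -85/13); (-1, 1) → (7/13, 17/13); (3, -5) → (-45/13, -61/13); (2, 3) → (46/13, -9/13); (-1, -5) → (-5, -1)
T2 shear: x ← x + 1·y: (-35/13, -85/13) → (-120/13, -85/13); (7/13, 17/13) → (24/13, 17/13); (-45/13, -61/13) → (-106/13, -61/13); (46/13, -9/13) → (37/13, -9/13); (-5, -1) → (-6, -1)
T3 rotate counter-clockwise with cos θ = 8/17, sin θ = -15/17: (-120/13, -85/13) → (-2235/221, 1120/221); (24/13, 17/13) → (447/221, -224/221); (-106/13, -61/13) → (-1763/221, 1102/221); (37/13, -9/13) → (161/221, -627/221); (-6, -1) → (-63/17, 82/17)
T4 reflect across y = 0: (-2235/221, 1120/221) → (-2235/221, -1120/221); (447/221, -224/221) → (447/221, 224/221); (-1763/221, 1102/221) → (-1763/221, -1102/221); (161/221, -627/221) → (161/221, 627/221); (-63/17, 82/17) → (-63/17, -82/17)

image vertices: (-2235/221, -1120/221), (447/221, 224/221), (-1763/221, -1102/221), (161/221, 627/221), (-63/17, -82/17)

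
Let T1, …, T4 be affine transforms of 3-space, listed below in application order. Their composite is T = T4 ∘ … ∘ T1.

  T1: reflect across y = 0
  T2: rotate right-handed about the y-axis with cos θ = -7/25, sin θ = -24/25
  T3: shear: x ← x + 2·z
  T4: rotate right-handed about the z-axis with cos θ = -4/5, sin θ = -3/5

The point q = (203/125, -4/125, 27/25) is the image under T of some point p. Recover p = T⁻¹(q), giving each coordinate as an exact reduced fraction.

T1 = [1 0 0 0; 0 -1 0 0; 0 0 1 0; 0 0 0 1]
T2·T1 = [-7/25 0 -24/25 0; 0 -1 0 0; 24/25 0 -7/25 0; 0 0 0 1]
T3·…·T1 = [41/25 0 -38/25 0; 0 -1 0 0; 24/25 0 -7/25 0; 0 0 0 1]
T4·…·T1 = [-164/125 -3/5 152/125 0; -123/125 4/5 114/125 0; 24/25 0 -7/25 0; 0 0 0 1]
det M = -1; M⁻¹ = [28/125 21/125 38/25 0; -3/5 4/5 0 0; 96/125 72/125 41/25 0; 0 0 0 1]
M⁻¹ · (203/125, -4/125, 27/25)ᵀ = (2, -1, 3)ᵀ

p = (2, -1, 3)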